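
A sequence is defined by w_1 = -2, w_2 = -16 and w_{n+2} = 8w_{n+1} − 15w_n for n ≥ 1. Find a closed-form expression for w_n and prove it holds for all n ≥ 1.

Claim: w_n = -5^n + 3^n.

Base cases: w_1 = -2 and -5^1 + 3^1 = -2; w_2 = -16 and -5^2 + 3^2 = -16.
Assume w_i = -5^i + 3^i for all 1 ≤ i ≤ j, where j ≥ 2.
Then w_{j+1} = 8w_j − 15w_{j−1} = 8·(-5^j + 3^j) − 15·(-5^{j−1} + 3^{j−1}) = -(8·5 − 15)5^{j−1} + (8·3 − 15)3^{j−1} = -25·5^{j−1} + 9·3^{j−1} = -5^{j+1} + 3^{j+1}.
This completes the inductive step, so w_n = -5^n + 3^n for all n ≥ 1.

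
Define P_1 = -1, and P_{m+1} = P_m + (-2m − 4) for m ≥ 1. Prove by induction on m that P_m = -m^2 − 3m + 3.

Base case: P_1 = -1, and -1^2 − 3·1 + 3 = -1.
Assume P_k = -k^2 − 3k + 3.
Then P_{k+1} = P_k + (-2k − 4) = (-k^2 − 3k + 3) + (-2k − 4) = -k^2 − 5k − 1,
and -(k+1)^2 − 3·(k+1) + 3 = -k^2 − 5k − 1.
This completes the inductive step, so P_m = -m^2 − 3m + 3 for all m ≥ 1.

P_m = -m^2 − 3m + 3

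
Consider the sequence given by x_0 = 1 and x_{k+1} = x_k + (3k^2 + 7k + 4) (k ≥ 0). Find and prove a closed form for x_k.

Claim: x_k = k^3 + 2k^2 + k + 1.

Base case: x_0 = 1, and 0^3 + 2·0^2 + 0 + 1 = 1.
Assume x_m = m^3 + 2m^2 + m + 1.
Then x_{m+1} = x_m + (3m^2 + 7m + 4) = (m^3 + 2m^2 + m + 1) + (3m^2 + 7m + 4) = m^3 + 5m^2 + 8m + 5,
and (m+1)^3 + 2·(m+1)^2 + (m+1) + 1 = m^3 + 5m^2 + 8m + 5.
Hence x_k = k^3 + 2k^2 + k + 1 for every k ≥ 0, by induction.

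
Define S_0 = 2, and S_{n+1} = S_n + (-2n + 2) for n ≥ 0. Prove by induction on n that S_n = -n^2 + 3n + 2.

Base case: S_0 = 2, and -0^2 + 3·0 + 2 = 2.
Assume S_r = -r^2 + 3r + 2.
Then S_{r+1} = S_r + (-2r + 2) = (-r^2 + 3r + 2) + (-2r + 2) = -r^2 + r + 4,
and -(r+1)^2 + 3·(r+1) + 2 = -r^2 + r + 4.
By induction, S_n = -n^2 + 3n + 2 for all n ≥ 0.

S_n = -n^2 + 3n + 2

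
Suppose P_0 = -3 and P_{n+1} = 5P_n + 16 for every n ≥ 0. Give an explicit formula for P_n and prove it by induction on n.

Claim: P_n = 5^n − 4.

Base case: P_0 = -3, and 5^0 − 4 = 1 − 4 = -3.
Assume P_j = 5^j − 4 for some j ≥ 0.
Then P_{j+1} = 5P_j + 16 = 5·(5^j − 4) + 16 = 5^{j+1} − 20 + 16 = 5^{j+1} − 4.
This completes the inductive step, so P_n = 5^n − 4 for all n ≥ 0.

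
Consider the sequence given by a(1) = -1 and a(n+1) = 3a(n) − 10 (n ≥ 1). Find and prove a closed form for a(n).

Claim: a(n) = -2·3^n + 5.

Base case: a(1) = -1, and -2·3^1 + 5 = -6 + 5 = -1.
Assume a(r) = -2·3^r + 5 for some r ≥ 1.
Then a(r+1) = 3a(r) − 10 = 3·(-2·3^r + 5) − 10 = -6·3^r + 15 − 10 = -2·3^{r+1} + 5.
By induction, a(n) = -2·3^n + 5 for all n ≥ 1.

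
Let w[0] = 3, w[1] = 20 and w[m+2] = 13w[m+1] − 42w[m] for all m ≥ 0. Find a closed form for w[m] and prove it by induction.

Claim: w[m] = 2·7^m + 6^m.

Base cases: w[0] = 3 and 2·7^0 + 6^0 = 3; w[1] = 20 and 2·7^1 + 6^1 = 20.
Assume w[j] = 2·7^j + 6^j for all 0 ≤ j ≤ k, where k ≥ 1.
Then w[k+1] = 13w[k] − 42w[k−1] = 13·(2·7^k + 6^k) − 42·(2·7^{k−1} + 6^{k−1}) = 2·(13·7 − 42)7^{k−1} + (13·6 − 42)6^{k−1} = 98·7^{k−1} + 36·6^{k−1} = 2·7^{k+1} + 6^{k+1}.
By strong induction, w[m] = 2·7^m + 6^m for all m ≥ 0.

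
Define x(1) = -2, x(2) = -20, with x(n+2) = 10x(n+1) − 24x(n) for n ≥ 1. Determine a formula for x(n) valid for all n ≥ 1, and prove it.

Claim: x(n) = 4^n − 6^n.

Base cases: x(1) = -2 and 4^1 − 6^1 = -2; x(2) = -20 and 4^2 − 6^2 = -20.
Assume x(j) = 4^j − 6^j for all 1 ≤ j ≤ r, where r ≥ 2.
Then x(r+1) = 10x(r) − 24x(r−1) = 10·(4^r − 6^r) − 24·(4^{r−1} − 6^{r−1}) = (10·4 − 24)4^{r−1} − (10·6 − 24)6^{r−1} = 16·4^{r−1} − 36·6^{r−1} = 4^{r+1} − 6^{r+1}.
This completes the inductive step, so x(n) = 4^n − 6^n for all n ≥ 1.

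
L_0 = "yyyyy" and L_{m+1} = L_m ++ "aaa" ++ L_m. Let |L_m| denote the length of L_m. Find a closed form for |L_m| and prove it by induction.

Claim: |L_m| = 2^{m+3} − 3.

Base case: |L_0| = 5, and 2^{0+3} − 3 = 5.
Assume |L_r| = 2^{r+3} − 3.
Then |L_{r+1}| = |L_r| + 3 + |L_r| = 2|L_r| + 3 = 2(2^{r+3} − 3) + 3 = 2^{r+1+3} − 6 + 3 = 2^{r+1+3} − 3.
Hence |L_m| = 2^{m+3} − 3 for every m ≥ 0, by induction.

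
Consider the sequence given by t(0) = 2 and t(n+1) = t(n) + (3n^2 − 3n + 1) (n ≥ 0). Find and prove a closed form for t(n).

Claim: t(n) = n^3 − 3n^2 + 3n + 2.

Base case: t(0) = 2, and 0^3 − 3·0^2 + 3·0 + 2 = 2.
Assume t(r) = r^3 − 3r^2 + 3r + 2.
Then t(r+1) = t(r) + (3r^2 − 3r + 1) = (r^3 − 3r^2 + 3r + 2) + (3r^2 − 3r + 1) = r^3 + 3,
and (r+1)^3 − 3·(r+1)^2 + 3·(r+1) + 2 = r^3 + 3.
This completes the inductive step, so t(n) = n^3 − 3n^2 + 3n + 2 for all n ≥ 0.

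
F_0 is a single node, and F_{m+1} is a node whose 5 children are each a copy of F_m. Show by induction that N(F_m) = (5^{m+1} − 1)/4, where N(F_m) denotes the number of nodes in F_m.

Base case: N(F_0) = 1, and (5^{0+1} − 1)/4 = 1.
Assume N(F_k) = (5^{k+1} − 1)/4.
Then N(F_{k+1}) = 1 + 5N(F_k) = 1 + 5·(5^{k+1} − 1)/4 = 1 + (5^{k+2} − 5)/4 = (4 + 5^{k+2} − 5)/4 = (5^{k+2} − 1)/4.
This completes the inductive step, so N(F_m) = (5^{m+1} − 1)/4 for all m ≥ 0.

N(F_m) = (5^{m+1} − 1)/4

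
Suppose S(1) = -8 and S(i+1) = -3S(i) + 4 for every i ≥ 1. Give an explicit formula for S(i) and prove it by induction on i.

Claim: S(i) = 3·(-3)^i + 1.

Base case: S(1) = -8, and 3·(-3)^1 + 1 = -9 + 1 = -8.
Assume S(j) = 3·(-3)^j + 1 for some j ≥ 1.
Then S(j+1) = -3S(j) + 4 = -3·(3·(-3)^j + 1) + 4 = -9·(-3)^j − 3 + 4 = 3·(-3)^{j+1} + 1.
Hence S(i) = 3·(-3)^i + 1 for every i ≥ 1, by induction.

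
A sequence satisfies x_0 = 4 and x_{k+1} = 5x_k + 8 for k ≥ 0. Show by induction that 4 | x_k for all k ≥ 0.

Base case: x_0 = 4 = 4·1, so 4 | x_0.
Assume 4 | x_m, so x_m = 4t for some integer t.
Then x_{m+1} = 5x_m + 8 = 5·(4t) + 8 = 4(5t + 2), so 4 | x_{m+1}.
So the property holds for m+1, and by induction 4 | x_k for all k ≥ 0.

4 | x_k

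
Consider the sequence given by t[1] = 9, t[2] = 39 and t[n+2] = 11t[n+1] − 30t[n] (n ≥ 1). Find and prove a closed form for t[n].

Claim: t[n] = 3·5^n − 6^n.

Base cases: t[1] = 9 and 3·5^1 − 6^1 = 9; t[2] = 39 and 3·5^2 − 6^2 = 39.
Assume t[j] = 3·5^j − 6^j for all 1 ≤ j ≤ r, where r ≥ 2.
Then t[r+1] = 11t[r] − 30t[r−1] = 11·(3·5^r − 6^r) − 30·(3·5^{r−1} − 6^{r−1}) = 3·(11·5 − 30)5^{r−1} − (11·6 − 30)6^{r−1} = 75·5^{r−1} − 36·6^{r−1} = 3·5^{r+1} − 6^{r+1}.
By strong induction, t[n] = 3·5^n − 6^n for all n ≥ 1.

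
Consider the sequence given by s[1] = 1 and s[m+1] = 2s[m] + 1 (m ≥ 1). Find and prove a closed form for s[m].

Claim: s[m] = 2^m − 1.

Base case: s[1] = 1, and 2^1 − 1 = 2 − 1 = 1.
Assume s[j] = 2^j − 1 for some j ≥ 1.
Then s[j+1] = 2s[j] + 1 = 2·(2^j − 1) + 1 = 2^{j+1} − 2 + 1 = 2^{j+1} − 1.
By induction, s[m] = 2^m − 1 for all m ≥ 1.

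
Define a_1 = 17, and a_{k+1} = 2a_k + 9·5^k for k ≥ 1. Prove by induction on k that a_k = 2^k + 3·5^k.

Base case: a_1 = 17, and 2^1 + 3·5^1 = 2 + 15 = 17.
Assume a_r = 2^r + 3·5^r for some r ≥ 1.
Then a_{r+1} = 2a_r + 9·5^r = 2·(2^r + 3·5^r) + 9·5^r = 2^{r+1} + 6·5^r + 9·5^r = 2^{r+1} + 15·5^r = 2^{r+1} + 3·5^{r+1}.
Hence a_k = 2^k + 3·5^k for every k ≥ 1, by induction.

a_k = 2^k + 3·5^k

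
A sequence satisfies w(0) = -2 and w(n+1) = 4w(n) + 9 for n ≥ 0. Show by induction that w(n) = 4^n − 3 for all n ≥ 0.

Base case: w(0) = -2, and 4^0 − 3 = 1 − 3 = -2.
Assume w(j) = 4^j − 3 for some j ≥ 0.
Then w(j+1) = 4w(j) + 9 = 4·(4^j − 3) + 9 = 4^{j+1} − 12 + 9 = 4^{j+1} − 3.
So the formula holds for j+1, and by induction w(n) = 4^n − 3 for all n ≥ 0.

w(n) = 4^n − 3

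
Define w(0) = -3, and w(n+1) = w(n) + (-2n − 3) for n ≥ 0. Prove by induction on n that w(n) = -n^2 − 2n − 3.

Base case: w(0) = -3, and -0^2 − 2·0 − 3 = -3.
Assume w(r) = -r^2 − 2r − 3.
Then w(r+1) = w(r) + (-2r − 3) = (-r^2 − 2r − 3) + (-2r − 3) = -r^2 − 4r − 6,
and -(r+1)^2 − 2·(r+1) − 3 = -r^2 − 4r − 6.
Hence w(n) = -n^2 − 2n − 3 for every n ≥ 0, by induction.

w(n) = -n^2 − 2n − 3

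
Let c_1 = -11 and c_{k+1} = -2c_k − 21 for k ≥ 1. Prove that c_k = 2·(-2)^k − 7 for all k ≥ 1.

Base case: c_1 = -11, and 2·(-2)^1 − 7 = -4 − 7 = -11.
Assume c_m = 2·(-2)^m − 7 for some m ≥ 1.
Then c_{m+1} = -2c_m − 21 = -2·(2·(-2)^m − 7) − 21 = -4·(-2)^m + 14 − 21 = 2·(-2)^{m+1} − 7.
By induction, c_k = 2·(-2)^k − 7 for all k ≥ 1.

c_k = 2·(-2)^k − 7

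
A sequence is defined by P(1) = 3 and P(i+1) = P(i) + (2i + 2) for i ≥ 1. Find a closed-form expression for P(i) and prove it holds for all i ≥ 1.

Claim: P(i) = i^2 + i + 1.

Base case: P(1) = 3, and 1^2 + 1 + 1 = 3.
Assume P(m) = m^2 + m + 1.
Then P(m+1) = P(m) + (2m + 2) = (m^2 + m + 1) + (2m + 2) = m^2 + 3m + 3,
and (m+1)^2 + (m+1) + 1 = m^2 + 3m + 3.
Hence P(i) = i^2 + i + 1 for every i ≥ 1, by induction.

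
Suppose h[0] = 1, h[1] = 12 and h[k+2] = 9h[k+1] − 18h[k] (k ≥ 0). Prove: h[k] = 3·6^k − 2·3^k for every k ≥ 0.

Base cases: h[0] = 1 and 3·6^0 − 2·3^0 = 1; h[1] = 12 and 3·6^1 − 2·3^1 = 12.
Assume h[i] = 3·6^i − 2·3^i for all 0 ≤ i ≤ j, where j ≥ 1.
Then h[j+1] = 9h[j] − 18h[j−1] = 9·(3·6^j − 2·3^j) − 18·(3·6^{j−1} − 2·3^{j−1}) = 3·(9·6 − 18)6^{j−1} − 2·(9·3 − 18)3^{j−1} = 108·6^{j−1} − 18·3^{j−1} = 3·6^{j+1} − 2·3^{j+1}.
Hence h[k] = 3·6^k − 2·3^k for every k ≥ 0, by strong induction.

h[k] = 3·6^k − 2·3^k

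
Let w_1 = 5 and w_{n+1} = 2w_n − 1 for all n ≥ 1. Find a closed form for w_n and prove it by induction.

Claim: w_n = 2^{n+1} + 1.

Base case: w_1 = 5, and 2^{1+1} + 1 = 4 + 1 = 5.
Assume w_k = 2^{k+1} + 1 for some k ≥ 1.
Then w_{k+1} = 2w_k − 1 = 2·(2^{k+1} + 1) − 1 = 2^{k+2} + 2 − 1 = 2^{k+2} + 1.
So the formula holds for k+1, and by induction w_n = 2^{n+1} + 1 for all n ≥ 1.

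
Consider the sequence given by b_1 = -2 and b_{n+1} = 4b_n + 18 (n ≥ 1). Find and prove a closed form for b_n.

Claim: b_n = 4^n − 6.

Base case: b_1 = -2, and 4^1 − 6 = 4 − 6 = -2.
Assume b_m = 4^m − 6 for some m ≥ 1.
Then b_{m+1} = 4b_m + 18 = 4·(4^m − 6) + 18 = 4^{m+1} − 24 + 18 = 4^{m+1} − 6.
By induction, b_n = 4^n − 6 for all n ≥ 1.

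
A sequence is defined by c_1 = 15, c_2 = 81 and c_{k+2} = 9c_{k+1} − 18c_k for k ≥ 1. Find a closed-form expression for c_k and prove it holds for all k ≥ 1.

Claim: c_k = 2·6^k + 3^k.

Base cases: c_1 = 15 and 2·6^1 + 3^1 = 15; c_2 = 81 and 2·6^2 + 3^2 = 81.
Assume c_j = 2·6^j + 3^j for all 1 ≤ j ≤ r, where r ≥ 2.
Then c_{r+1} = 9c_r − 18c_{r−1} = 9·(2·6^r + 3^r) − 18·(2·6^{r−1} + 3^{r−1}) = 2·(9·6 − 18)6^{r−1} + (9·3 − 18)3^{r−1} = 72·6^{r−1} + 9·3^{r−1} = 2·6^{r+1} + 3^{r+1}.
So the formula holds for r+1, and by strong induction c_k = 2·6^k + 3^k for all k ≥ 1.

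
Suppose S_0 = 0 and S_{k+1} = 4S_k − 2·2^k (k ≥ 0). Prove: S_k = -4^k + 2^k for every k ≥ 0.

Base case: S_0 = 0, and -4^0 + 2^0 = -1 + 1 = 0.
Assume S_j = -4^j + 2^j for some j ≥ 0.
Then S_{j+1} = 4S_j − 2·2^j = 4·(-4^j + 2^j) − 2·2^j = -4^{j+1} + 4·2^j − 2·2^j = -4^{j+1} + 2·2^j = -4^{j+1} + 2^{j+1}.
This completes the inductive step, so S_k = -4^k + 2^k for all k ≥ 0.

S_k = -4^k + 2^k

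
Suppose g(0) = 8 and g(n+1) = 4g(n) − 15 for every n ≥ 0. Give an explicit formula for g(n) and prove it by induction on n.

Claim: g(n) = 3·4^n + 5.

Base case: g(0) = 8, and 3·4^0 + 5 = 3 + 5 = 8.
Assume g(r) = 3·4^r + 5 for some r ≥ 0.
Then g(r+1) = 4g(r) − 15 = 4·(3·4^r + 5) − 15 = 12·4^r + 20 − 15 = 3·4^{r+1} + 5.
This completes the inductive step, so g(n) = 3·4^n + 5 for all n ≥ 0.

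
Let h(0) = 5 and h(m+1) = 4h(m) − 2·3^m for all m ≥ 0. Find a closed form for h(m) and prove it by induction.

Claim: h(m) = 3·4^m + 2·3^m.

Base case: h(0) = 5, and 3·4^0 + 2·3^0 = 3 + 2 = 5.
Assume h(k) = 3·4^k + 2·3^k for some k ≥ 0.
Then h(k+1) = 4h(k) − 2·3^k = 4·(3·4^k + 2·3^k) − 2·3^k = 3·4^{k+1} + 8·3^k − 2·3^k = 3·4^{k+1} + 6·3^k = 3·4^{k+1} + 2·3^{k+1}.
So the formula holds for k+1, and by induction h(m) = 3·4^m + 2·3^m for all m ≥ 0.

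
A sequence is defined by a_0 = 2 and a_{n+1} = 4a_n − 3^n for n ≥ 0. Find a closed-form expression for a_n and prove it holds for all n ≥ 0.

Claim: a_n = 4^n + 3^n.

Base case: a_0 = 2, and 4^0 + 3^0 = 1 + 1 = 2.
Assume a_m = 4^m + 3^m for some m ≥ 0.
Then a_{m+1} = 4a_m − 3^m = 4·(4^m + 3^m) − 3^m = 4^{m+1} + 4·3^m − 3^m = 4^{m+1} + 3·3^m = 4^{m+1} + 3^{m+1}.
By induction, a_n = 4^n + 3^n for all n ≥ 0.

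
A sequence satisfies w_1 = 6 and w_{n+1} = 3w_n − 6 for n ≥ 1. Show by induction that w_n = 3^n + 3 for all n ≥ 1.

Base case: w_1 = 6, and 3^1 + 3 = 3 + 3 = 6.
Assume w_k = 3^k + 3 for some k ≥ 1.
Then w_{k+1} = 3w_k − 6 = 3·(3^k + 3) − 6 = 3^{k+1} + 9 − 6 = 3^{k+1} + 3.
By induction, w_n = 3^n + 3 for all n ≥ 1.

w_n = 3^n + 3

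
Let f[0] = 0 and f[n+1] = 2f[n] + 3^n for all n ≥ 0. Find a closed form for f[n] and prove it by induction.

Claim: f[n] = -2^n + 3^n.

Base case: f[0] = 0, and -2^0 + 3^0 = -1 + 1 = 0.
Assume f[m] = -2^m + 3^m for some m ≥ 0.
Then f[m+1] = 2f[m] + 3^m = 2·(-2^m + 3^m) + 3^m = -2^{m+1} + 2·3^m + 3^m = -2^{m+1} + 3·3^m = -2^{m+1} + 3^{m+1}.
This completes the inductive step, so f[n] = -2^n + 3^n for all n ≥ 0.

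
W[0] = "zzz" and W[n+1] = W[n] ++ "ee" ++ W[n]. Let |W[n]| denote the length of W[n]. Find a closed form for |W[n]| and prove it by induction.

Claim: |W[n]| = 5·2^n − 2.

Base case: |W[0]| = 3, and 5·2^0 − 2 = 3.
Assume |W[m]| = 5·2^m − 2.
Then |W[m+1]| = |W[m]| + 2 + |W[m]| = 2|W[m]| + 2 = 2(5·2^m − 2) + 2 = 5·2^{m+1} − 4 + 2 = 5·2^{m+1} − 2.
So the formula holds for m+1, and by induction |W[n]| = 5·2^n − 2 for all n ≥ 0.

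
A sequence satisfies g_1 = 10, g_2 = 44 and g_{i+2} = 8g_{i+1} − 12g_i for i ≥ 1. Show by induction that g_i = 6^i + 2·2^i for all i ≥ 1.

Base cases: g_1 = 10 and 6^1 + 2·2^1 = 10; g_2 = 44 and 6^2 + 2·2^2 = 44.
Assume g_j = 6^j + 2·2^j for all 1 ≤ j ≤ k, where k ≥ 2.
Then g_{k+1} = 8g_k − 12g_{k−1} = 8·(6^k + 2·2^k) − 12·(6^{k−1} + 2·2^{k−1}) = (8·6 − 12)6^{k−1} + 2·(8·2 − 12)2^{k−1} = 36·6^{k−1} + 8·2^{k−1} = 6^{k+1} + 2·2^{k+1}.
Hence g_i = 6^i + 2·2^i for every i ≥ 1, by strong induction.

g_i = 6^i + 2·2^i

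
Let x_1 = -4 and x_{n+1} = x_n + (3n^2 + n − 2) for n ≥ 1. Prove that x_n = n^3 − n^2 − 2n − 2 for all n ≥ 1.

Base case: x_1 = -4, and 1^3 − 1^2 − 2·1 − 2 = -4.
Assume x_k = k^3 − k^2 − 2k − 2.
Then x_{k+1} = x_k + (3k^2 + k − 2) = (k^3 − k^2 − 2k − 2) + (3k^2 + k − 2) = k^3 + 2k^2 − k − 4,
and (k+1)^3 − (k+1)^2 − 2·(k+1) − 2 = k^3 + 2k^2 − k − 4.
By induction, x_n = n^3 − n^2 − 2n − 2 for all n ≥ 1.

x_n = n^3 − n^2 − 2n − 2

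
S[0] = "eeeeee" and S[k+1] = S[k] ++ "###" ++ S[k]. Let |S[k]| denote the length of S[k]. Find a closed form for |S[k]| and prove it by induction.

Claim: |S[k]| = 9·2^k − 3.

Base case: |S[0]| = 6, and 9·2^0 − 3 = 6.
Assume |S[r]| = 9·2^r − 3.
Then |S[r+1]| = |S[r]| + 3 + |S[r]| = 2|S[r]| + 3 = 2(9·2^r − 3) + 3 = 9·2^{r+1} − 6 + 3 = 9·2^{r+1} − 3.
So the formula holds for r+1, and by induction |S[k]| = 9·2^k − 3 for all k ≥ 0.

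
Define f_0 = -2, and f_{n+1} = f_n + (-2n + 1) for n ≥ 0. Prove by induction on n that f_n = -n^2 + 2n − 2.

Base case: f_0 = -2, and -0^2 + 2·0 − 2 = -2.
Assume f_k = -k^2 + 2k − 2.
Then f_{k+1} = f_k + (-2k + 1) = (-k^2 + 2k − 2) + (-2k + 1) = -k^2 − 1,
and -(k+1)^2 + 2·(k+1) − 2 = -k^2 − 1.
Hence f_n = -n^2 + 2n − 2 for every n ≥ 0, by induction.

f_n = -n^2 + 2n − 2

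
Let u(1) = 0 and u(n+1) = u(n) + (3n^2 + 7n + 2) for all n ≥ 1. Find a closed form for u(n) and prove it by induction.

Claim: u(n) = n^3 + 2n^2 − n − 2.

Base case: u(1) = 0, and 1^3 + 2·1^2 − 1 − 2 = 0.
Assume u(k) = k^3 + 2k^2 − k − 2.
Then u(k+1) = u(k) + (3k^2 + 7k + 2) = (k^3 + 2k^2 − k − 2) + (3k^2 + 7k + 2) = k^3 + 5k^2 + 6k,
and (k+1)^3 + 2·(k+1)^2 − (k+1) − 2 = k^3 + 5k^2 + 6k.
By induction, u(n) = n^3 + 2n^2 − n − 2 for all n ≥ 1.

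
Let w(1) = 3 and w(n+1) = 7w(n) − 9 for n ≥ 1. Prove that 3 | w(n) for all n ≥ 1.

Base case: w(1) = 3 = 3·1, so 3 | w(1).
Assume 3 | w(k), so w(k) = 3t for some integer t.
Then w(k+1) = 7w(k) − 9 = 7·(3t) − 9 = 3(7t − 3), so 3 | w(k+1).
So the property holds for k+1, and by induction 3 | w(n) for all n ≥ 1.

3 | w(n)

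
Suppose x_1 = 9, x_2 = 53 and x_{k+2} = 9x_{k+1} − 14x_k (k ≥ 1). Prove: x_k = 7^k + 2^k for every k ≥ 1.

Base cases: x_1 = 9 and 7^1 + 2^1 = 9; x_2 = 53 and 7^2 + 2^2 = 53.
Assume x_j = 7^j + 2^j for all 1 ≤ j ≤ r, where r ≥ 2.
Then x_{r+1} = 9x_r − 14x_{r−1} = 9·(7^r + 2^r) − 14·(7^{r−1} + 2^{r−1}) = (9·7 − 14)7^{r−1} + (9·2 − 14)2^{r−1} = 49·7^{r−1} + 4·2^{r−1} = 7^{r+1} + 2^{r+1}.
So the formula holds for r+1, and by strong induction x_k = 7^k + 2^k for all k ≥ 1.

x_k = 7^k + 2^k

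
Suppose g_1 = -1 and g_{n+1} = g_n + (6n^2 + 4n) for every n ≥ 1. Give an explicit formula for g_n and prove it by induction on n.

Claim: g_n = 2n^3 − n^2 − n − 1.

Base case: g_1 = -1, and 2·1^3 − 1^2 − 1 − 1 = -1.
Assume g_k = 2k^3 − k^2 − k − 1.
Then g_{k+1} = g_k + (6k^2 + 4k) = (2k^3 − k^2 − k − 1) + (6k^2 + 4k) = 2k^3 + 5k^2 + 3k − 1,
and 2·(k+1)^3 − (k+1)^2 − (k+1) − 1 = 2k^3 + 5k^2 + 3k − 1.
By induction, g_n = 2n^3 − n^2 − n − 1 for all n ≥ 1.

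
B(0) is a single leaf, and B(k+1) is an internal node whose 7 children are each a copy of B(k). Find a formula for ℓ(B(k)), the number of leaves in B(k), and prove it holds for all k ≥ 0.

Claim: ℓ(B(k)) = 7^k.

Base case: ℓ(B(0)) = 1, and 7^0 = 1.
Assume ℓ(B(r)) = 7^r.
Then ℓ(B(r+1)) = 7·ℓ(B(r)) = 7·7^r = 7^{r+1}.
By induction, ℓ(B(k)) = 7^k for all k ≥ 0.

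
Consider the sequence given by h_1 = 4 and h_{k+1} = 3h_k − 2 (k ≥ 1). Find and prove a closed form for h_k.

Claim: h_k = 3^k + 1.

Base case: h_1 = 4, and 3^1 + 1 = 3 + 1 = 4.
Assume h_r = 3^r + 1 for some r ≥ 1.
Then h_{r+1} = 3h_r − 2 = 3·(3^r + 1) − 2 = 3^{r+1} + 3 − 2 = 3^{r+1} + 1.
So the formula holds for r+1, and by induction h_k = 3^k + 1 for all k ≥ 1.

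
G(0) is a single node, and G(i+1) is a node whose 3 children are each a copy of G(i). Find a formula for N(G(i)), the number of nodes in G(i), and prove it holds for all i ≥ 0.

Claim: N(G(i)) = (3^{i+1} − 1)/2.

Base case: N(G(0)) = 1, and (3^{0+1} − 1)/2 = 1.
Assume N(G(k)) = (3^{k+1} − 1)/2.
Then N(G(k+1)) = 1 + 3N(G(k)) = 1 + 3·(3^{k+1} − 1)/2 = 1 + (3^{k+2} − 3)/2 = (2 + 3^{k+2} − 3)/2 = (3^{k+2} − 1)/2.
By induction, N(G(i)) = (3^{i+1} − 1)/2 for all i ≥ 0.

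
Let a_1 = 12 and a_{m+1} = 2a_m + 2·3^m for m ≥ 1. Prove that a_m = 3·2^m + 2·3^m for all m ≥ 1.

Base case: a_1 = 12, and 3·2^1 + 2·3^1 = 6 + 6 = 12.
Assume a_r = 3·2^r + 2·3^r for some r ≥ 1.
Then a_{r+1} = 2a_r + 2·3^r = 2·(3·2^r + 2·3^r) + 2·3^r = 3·2^{r+1} + 4·3^r + 2·3^r = 3·2^{r+1} + 6·3^r = 3·2^{r+1} + 2·3^{r+1}.
So the formula holds for r+1, and by induction a_m = 3·2^m + 2·3^m for all m ≥ 1.

a_m = 3·2^m + 2·3^m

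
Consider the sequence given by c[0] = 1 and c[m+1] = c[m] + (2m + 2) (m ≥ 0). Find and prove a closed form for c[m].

Claim: c[m] = m^2 + m + 1.

Base case: c[0] = 1, and 0^2 + 0 + 1 = 1.
Assume c[r] = r^2 + r + 1.
Then c[r+1] = c[r] + (2r + 2) = (r^2 + r + 1) + (2r + 2) = r^2 + 3r + 3,
and (r+1)^2 + (r+1) + 1 = r^2 + 3r + 3.
By induction, c[m] = m^2 + m + 1 for all m ≥ 0.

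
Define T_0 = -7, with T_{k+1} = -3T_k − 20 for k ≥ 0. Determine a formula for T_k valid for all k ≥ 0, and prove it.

Claim: T_k = -2·(-3)^k − 5.

Base case: T_0 = -7, and -2·(-3)^0 − 5 = -2 − 5 = -7.
Assume T_r = -2·(-3)^r − 5 for some r ≥ 0.
Then T_{r+1} = -3T_r − 20 = -3·(-2·(-3)^r − 5) − 20 = 6·(-3)^r + 15 − 20 = -2·(-3)^{r+1} − 5.
This completes the inductive step, so T_k = -2·(-3)^k − 5 for all k ≥ 0.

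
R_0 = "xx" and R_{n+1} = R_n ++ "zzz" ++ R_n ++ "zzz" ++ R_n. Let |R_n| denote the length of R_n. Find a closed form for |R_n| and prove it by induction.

Claim: |R_n| = 5·3^n − 3.

Base case: |R_0| = 2, and 5·3^0 − 3 = 2.
Assume |R_r| = 5·3^r − 3.
Then |R_{r+1}| = 3|R_r| + 6 = 3(5·3^r − 3) + 6 = 5·3^{r+1} − 9 + 6 = 5·3^{r+1} − 3.
By induction, |R_n| = 5·3^n − 3 for all n ≥ 0.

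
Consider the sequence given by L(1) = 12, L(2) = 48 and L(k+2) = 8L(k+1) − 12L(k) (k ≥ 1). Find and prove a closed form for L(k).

Claim: L(k) = 3·2^k + 6^k.

Base cases: L(1) = 12 and 3·2^1 + 6^1 = 12; L(2) = 48 and 3·2^2 + 6^2 = 48.
Assume L(j) = 3·2^j + 6^j for all 1 ≤ j ≤ r, where r ≥ 2.
Then L(r+1) = 8L(r) − 12L(r−1) = 8·(3·2^r + 6^r) − 12·(3·2^{r−1} + 6^{r−1}) = 3·(8·2 − 12)2^{r−1} + (8·6 − 12)6^{r−1} = 12·2^{r−1} + 36·6^{r−1} = 3·2^{r+1} + 6^{r+1}.
Hence L(k) = 3·2^k + 6^k for every k ≥ 1, by strong induction.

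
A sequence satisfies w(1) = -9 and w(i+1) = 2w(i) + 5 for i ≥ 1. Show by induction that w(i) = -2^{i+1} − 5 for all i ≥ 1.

Base case: w(1) = -9, and -2^{1+1} − 5 = -4 − 5 = -9.
Assume w(m) = -2^{m+1} − 5 for some m ≥ 1.
Then w(m+1) = 2w(m) + 5 = 2·(-2^{m+1} − 5) + 5 = -2^{m+2} − 10 + 5 = -2^{m+2} − 5.
So the formula holds for m+1, and by induction w(i) = -2^{i+1} − 5 for all i ≥ 1.

w(i) = -2^{i+1} − 5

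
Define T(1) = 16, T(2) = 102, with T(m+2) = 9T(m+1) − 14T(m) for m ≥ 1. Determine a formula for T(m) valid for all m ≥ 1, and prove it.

Claim: T(m) = 2·7^m + 2^m.

Base cases: T(1) = 16 and 2·7^1 + 2^1 = 16; T(2) = 102 and 2·7^2 + 2^2 = 102.
Assume T(i) = 2·7^i + 2^i for all 1 ≤ i ≤ j, where j ≥ 2.
Then T(j+1) = 9T(j) − 14T(j−1) = 9·(2·7^j + 2^j) − 14·(2·7^{j−1} + 2^{j−1}) = 2·(9·7 − 14)7^{j−1} + (9·2 − 14)2^{j−1} = 98·7^{j−1} + 4·2^{j−1} = 2·7^{j+1} + 2^{j+1}.
Hence T(m) = 2·7^m + 2^m for every m ≥ 1, by strong induction.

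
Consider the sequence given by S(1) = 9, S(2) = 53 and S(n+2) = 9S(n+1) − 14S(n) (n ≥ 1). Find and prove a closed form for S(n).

Claim: S(n) = 7^n + 2^n.

Base cases: S(1) = 9 and 7^1 + 2^1 = 9; S(2) = 53 and 7^2 + 2^2 = 53.
Assume S(j) = 7^j + 2^j for all 1 ≤ j ≤ k, where k ≥ 2.
Then S(k+1) = 9S(k) − 14S(k−1) = 9·(7^k + 2^k) − 14·(7^{k−1} + 2^{k−1}) = (9·7 − 14)7^{k−1} + (9·2 − 14)2^{k−1} = 49·7^{k−1} + 4·2^{k−1} = 7^{k+1} + 2^{k+1}.
Hence S(n) = 7^n + 2^n for every n ≥ 1, by strong induction.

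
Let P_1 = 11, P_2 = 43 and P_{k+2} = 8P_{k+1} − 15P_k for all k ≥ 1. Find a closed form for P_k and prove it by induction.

Claim: P_k = 5^k + 2·3^k.

Base cases: P_1 = 11 and 5^1 + 2·3^1 = 11; P_2 = 43 and 5^2 + 2·3^2 = 43.
Assume P_j = 5^j + 2·3^j for all 1 ≤ j ≤ m, where m ≥ 2.
Then P_{m+1} = 8P_m − 15P_{m−1} = 8·(5^m + 2·3^m) − 15·(5^{m−1} + 2·3^{m−1}) = (8·5 − 15)5^{m−1} + 2·(8·3 − 15)3^{m−1} = 25·5^{m−1} + 18·3^{m−1} = 5^{m+1} + 2·3^{m+1}.
By strong induction, P_k = 5^k + 2·3^k for all k ≥ 1.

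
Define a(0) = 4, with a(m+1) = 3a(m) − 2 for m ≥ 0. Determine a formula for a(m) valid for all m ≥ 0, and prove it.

Claim: a(m) = 3^{m+1} + 1.

Base case: a(0) = 4, and 3^{0+1} + 1 = 3 + 1 = 4.
Assume a(r) = 3^{r+1} + 1 for some r ≥ 0.
Then a(r+1) = 3a(r) − 2 = 3·(3^{r+1} + 1) − 2 = 3^{r+2} + 3 − 2 = 3^{r+2} + 1.
By induction, a(m) = 3^{m+1} + 1 for all m ≥ 0.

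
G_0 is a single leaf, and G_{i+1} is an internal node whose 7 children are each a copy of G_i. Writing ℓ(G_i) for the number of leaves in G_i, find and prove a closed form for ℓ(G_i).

Claim: ℓ(G_i) = 7^i.

Base case: ℓ(G_0) = 1, and 7^0 = 1.
Assume ℓ(G_m) = 7^m.
Then ℓ(G_{m+1}) = 7·ℓ(G_m) = 7·7^m = 7^{m+1}.
So the formula holds for m+1, and by induction ℓ(G_i) = 7^i for all i ≥ 0.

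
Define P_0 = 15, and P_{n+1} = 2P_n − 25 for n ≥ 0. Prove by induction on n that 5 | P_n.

Base case: P_0 = 15 = 5·3, so 5 | P_0.
Assume 5 | P_r, so P_r = 5t for some integer t.
Then P_{r+1} = 2P_r − 25 = 2·(5t) − 25 = 5(2t − 5), so 5 | P_{r+1}.
So the property holds for r+1, and by induction 5 | P_n for all n ≥ 0.

5 | P_n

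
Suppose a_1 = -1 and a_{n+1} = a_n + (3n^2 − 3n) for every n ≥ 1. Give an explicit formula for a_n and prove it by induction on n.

Claim: a_n = n^3 − 3n^2 + 2n − 1.

Base case: a_1 = -1, and 1^3 − 3·1^2 + 2·1 − 1 = -1.
Assume a_r = r^3 − 3r^2 + 2r − 1.
Then a_{r+1} = a_r + (3r^2 − 3r) = (r^3 − 3r^2 + 2r − 1) + (3r^2 − 3r) = r^3 − r − 1,
and (r+1)^3 − 3·(r+1)^2 + 2·(r+1) − 1 = r^3 − r − 1.
By induction, a_n = n^3 − 3n^2 + 2n − 1 for all n ≥ 1.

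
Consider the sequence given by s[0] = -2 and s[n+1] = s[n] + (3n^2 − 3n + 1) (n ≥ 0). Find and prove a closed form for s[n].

Claim: s[n] = n^3 − 3n^2 + 3n − 2.

Base case: s[0] = -2, and 0^3 − 3·0^2 + 3·0 − 2 = -2.
Assume s[k] = k^3 − 3k^2 + 3k − 2.
Then s[k+1] = s[k] + (3k^2 − 3k + 1) = (k^3 − 3k^2 + 3k − 2) + (3k^2 − 3k + 1) = k^3 − 1,
and (k+1)^3 − 3·(k+1)^2 + 3·(k+1) − 2 = k^3 − 1.
This completes the inductive step, so s[n] = n^3 − 3n^2 + 3n − 2 for all n ≥ 0.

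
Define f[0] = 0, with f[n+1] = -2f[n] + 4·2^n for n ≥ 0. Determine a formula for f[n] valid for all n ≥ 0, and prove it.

Claim: f[n] = -(-2)^n + 2^n.

Base case: f[0] = 0, and -(-2)^0 + 2^0 = -1 + 1 = 0.
Assume f[m] = -(-2)^m + 2^m for some m ≥ 0.
Then f[m+1] = -2f[m] + 4·2^m = -2·(-(-2)^m + 2^m) + 4·2^m = -(-2)^{m+1} − 2·2^m + 4·2^m = -(-2)^{m+1} + 2·2^m = -(-2)^{m+1} + 2^{m+1}.
Hence f[n] = -(-2)^n + 2^n for every n ≥ 0, by induction.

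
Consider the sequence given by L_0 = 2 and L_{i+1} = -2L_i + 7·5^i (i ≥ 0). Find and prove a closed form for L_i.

Claim: L_i = (-2)^i + 5^i.

Base case: L_0 = 2, and (-2)^0 + 5^0 = 1 + 1 = 2.
Assume L_m = (-2)^m + 5^m for some m ≥ 0.
Then L_{m+1} = -2L_m + 7·5^m = -2·((-2)^m + 5^m) + 7·5^m = (-2)^{m+1} − 2·5^m + 7·5^m = (-2)^{m+1} + 5·5^m = (-2)^{m+1} + 5^{m+1}.
By induction, L_i = (-2)^i + 5^i for all i ≥ 0.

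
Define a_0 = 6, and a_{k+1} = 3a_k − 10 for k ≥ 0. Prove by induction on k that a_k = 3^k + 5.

Base case: a_0 = 6, and 3^0 + 5 = 1 + 5 = 6.
Assume a_m = 3^m + 5 for some m ≥ 0.
Then a_{m+1} = 3a_m − 10 = 3·(3^m + 5) − 10 = 3^{m+1} + 15 − 10 = 3^{m+1} + 5.
This completes the inductive step, so a_k = 3^k + 5 for all k ≥ 0.

a_k = 3^k + 5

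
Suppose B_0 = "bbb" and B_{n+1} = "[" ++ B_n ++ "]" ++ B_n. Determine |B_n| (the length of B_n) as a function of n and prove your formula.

Claim: |B_n| = 5·2^n − 2.

Base case: |B_0| = 3, and 5·2^0 − 2 = 3.
Assume |B_m| = 5·2^m − 2.
Then |B_{m+1}| = 1 + |B_m| + 1 + |B_m| = 2|B_m| + 2 = 2(5·2^m − 2) + 2 = 5·2^{m+1} − 4 + 2 = 5·2^{m+1} − 2.
This completes the inductive step, so |B_n| = 5·2^n − 2 for all n ≥ 0.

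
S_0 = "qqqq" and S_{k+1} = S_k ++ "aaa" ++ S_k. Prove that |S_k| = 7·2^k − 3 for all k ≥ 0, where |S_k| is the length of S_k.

Base case: |S_0| = 4, and 7·2^0 − 3 = 4.
Assume |S_r| = 7·2^r − 3.
Then |S_{r+1}| = |S_r| + 3 + |S_r| = 2|S_r| + 3 = 2(7·2^r − 3) + 3 = 7·2^{r+1} − 6 + 3 = 7·2^{r+1} − 3.
So the formula holds for r+1, and by induction |S_k| = 7·2^k − 3 for all k ≥ 0.

|S_k| = 7·2^k − 3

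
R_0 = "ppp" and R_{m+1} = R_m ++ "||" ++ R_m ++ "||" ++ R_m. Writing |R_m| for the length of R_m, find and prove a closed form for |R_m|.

Claim: |R_m| = 5·3^m − 2.

Base case: |R_0| = 3, and 5·3^0 − 2 = 3.
Assume |R_j| = 5·3^j − 2.
Then |R_{j+1}| = 3|R_j| + 4 = 3(5·3^j − 2) + 4 = 5·3^{j+1} − 6 + 4 = 5·3^{j+1} − 2.
This completes the inductive step, so |R_m| = 5·3^m − 2 for all m ≥ 0.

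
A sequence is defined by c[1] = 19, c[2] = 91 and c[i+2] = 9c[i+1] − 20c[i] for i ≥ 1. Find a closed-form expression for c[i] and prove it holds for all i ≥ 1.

Claim: c[i] = 3·5^i + 4^i.

Base cases: c[1] = 19 and 3·5^1 + 4^1 = 19; c[2] = 91 and 3·5^2 + 4^2 = 91.
Assume c[j] = 3·5^j + 4^j for all 1 ≤ j ≤ r, where r ≥ 2.
Then c[r+1] = 9c[r] − 20c[r−1] = 9·(3·5^r + 4^r) − 20·(3·5^{r−1} + 4^{r−1}) = 3·(9·5 − 20)5^{r−1} + (9·4 − 20)4^{r−1} = 75·5^{r−1} + 16·4^{r−1} = 3·5^{r+1} + 4^{r+1}.
Hence c[i] = 3·5^i + 4^i for every i ≥ 1, by strong induction.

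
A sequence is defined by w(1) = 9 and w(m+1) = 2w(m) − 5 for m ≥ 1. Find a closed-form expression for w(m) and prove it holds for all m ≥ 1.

Claim: w(m) = 2^{m+1} + 5.

Base case: w(1) = 9, and 2^{1+1} + 5 = 4 + 5 = 9.
Assume w(r) = 2^{r+1} + 5 for some r ≥ 1.
Then w(r+1) = 2w(r) − 5 = 2·(2^{r+1} + 5) − 5 = 2^{r+2} + 10 − 5 = 2^{r+2} + 5.
So the formula holds for r+1, and by induction w(m) = 2^{m+1} + 5 for all m ≥ 1.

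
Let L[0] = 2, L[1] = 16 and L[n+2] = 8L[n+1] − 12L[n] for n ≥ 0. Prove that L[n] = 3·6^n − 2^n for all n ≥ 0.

Base cases: L[0] = 2 and 3·6^0 − 2^0 = 2; L[1] = 16 and 3·6^1 − 2^1 = 16.
Assume L[j] = 3·6^j − 2^j for all 0 ≤ j ≤ k, where k ≥ 1.
Then L[k+1] = 8L[k] − 12L[k−1] = 8·(3·6^k − 2^k) − 12·(3·6^{k−1} − 2^{k−1}) = 3·(8·6 − 12)6^{k−1} − (8·2 − 12)2^{k−1} = 108·6^{k−1} − 4·2^{k−1} = 3·6^{k+1} − 2^{k+1}.
By strong induction, L[n] = 3·6^n − 2^n for all n ≥ 0.

L[n] = 3·6^n − 2^n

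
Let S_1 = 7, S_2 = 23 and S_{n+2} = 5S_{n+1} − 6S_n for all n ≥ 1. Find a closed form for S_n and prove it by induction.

Claim: S_n = 3·3^n − 2^n.

Base cases: S_1 = 7 and 3·3^1 − 2^1 = 7; S_2 = 23 and 3·3^2 − 2^2 = 23.
Assume S_j = 3·3^j − 2^j for all 1 ≤ j ≤ m, where m ≥ 2.
Then S_{m+1} = 5S_m − 6S_{m−1} = 5·(3·3^m − 2^m) − 6·(3·3^{m−1} − 2^{m−1}) = 3·(5·3 − 6)3^{m−1} − (5·2 − 6)2^{m−1} = 27·3^{m−1} − 4·2^{m−1} = 3·3^{m+1} − 2^{m+1}.
By strong induction, S_n = 3·3^n − 2^n for all n ≥ 1.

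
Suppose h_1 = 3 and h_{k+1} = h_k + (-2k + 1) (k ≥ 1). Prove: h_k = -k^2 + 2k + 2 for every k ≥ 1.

Base case: h_1 = 3, and -1^2 + 2·1 + 2 = 3.
Assume h_m = -m^2 + 2m + 2.
Then h_{m+1} = h_m + (-2m + 1) = (-m^2 + 2m + 2) + (-2m + 1) = -m^2 + 3,
and -(m+1)^2 + 2·(m+1) + 2 = -m^2 + 3.
By induction, h_k = -k^2 + 2k + 2 for all k ≥ 1.

h_k = -k^2 + 2k + 2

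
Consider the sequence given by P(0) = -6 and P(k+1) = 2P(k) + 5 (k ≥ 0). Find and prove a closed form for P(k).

Claim: P(k) = -2^k − 5.

Base case: P(0) = -6, and -2^0 − 5 = -1 − 5 = -6.
Assume P(j) = -2^j − 5 for some j ≥ 0.
Then P(j+1) = 2P(j) + 5 = 2·(-2^j − 5) + 5 = -2^{j+1} − 10 + 5 = -2^{j+1} − 5.
Hence P(k) = -2^k − 5 for every k ≥ 0, by induction.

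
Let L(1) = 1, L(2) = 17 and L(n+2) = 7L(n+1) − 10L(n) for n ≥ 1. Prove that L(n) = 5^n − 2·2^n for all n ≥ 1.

Base cases: L(1) = 1 and 5^1 − 2·2^1 = 1; L(2) = 17 and 5^2 − 2·2^2 = 17.
Assume L(j) = 5^j − 2·2^j for all 1 ≤ j ≤ r, where r ≥ 2.
Then L(r+1) = 7L(r) − 10L(r−1) = 7·(5^r − 2·2^r) − 10·(5^{r−1} − 2·2^{r−1}) = (7·5 − 10)5^{r−1} − 2·(7·2 − 10)2^{r−1} = 25·5^{r−1} − 8·2^{r−1} = 5^{r+1} − 2·2^{r+1}.
This completes the inductive step, so L(n) = 5^n − 2·2^n for all n ≥ 1.

L(n) = 5^n − 2·2^n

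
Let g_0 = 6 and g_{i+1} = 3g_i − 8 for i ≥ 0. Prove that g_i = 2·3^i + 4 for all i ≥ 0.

Base case: g_0 = 6, and 2·3^0 + 4 = 2 + 4 = 6.
Assume g_k = 2·3^k + 4 for some k ≥ 0.
Then g_{k+1} = 3g_k − 8 = 3·(2·3^k + 4) − 8 = 6·3^k + 12 − 8 = 2·3^{k+1} + 4.
So the formula holds for k+1, and by induction g_i = 2·3^i + 4 for all i ≥ 0.

g_i = 2·3^i + 4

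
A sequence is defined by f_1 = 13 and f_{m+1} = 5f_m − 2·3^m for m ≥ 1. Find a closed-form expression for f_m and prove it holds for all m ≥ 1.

Claim: f_m = 2·5^m + 3^m.

Base case: f_1 = 13, and 2·5^1 + 3^1 = 10 + 3 = 13.
Assume f_k = 2·5^k + 3^k for some k ≥ 1.
Then f_{k+1} = 5f_k − 2·3^k = 5·(2·5^k + 3^k) − 2·3^k = 2·5^{k+1} + 5·3^k − 2·3^k = 2·5^{k+1} + 3·3^k = 2·5^{k+1} + 3^{k+1}.
Hence f_m = 2·5^m + 3^m for every m ≥ 1, by induction.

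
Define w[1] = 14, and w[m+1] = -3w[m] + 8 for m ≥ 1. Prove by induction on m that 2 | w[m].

Base case: w[1] = 14 = 2·7, so 2 | w[1].
Assume 2 | w[r], so w[r] = 2t for some integer t.
Then w[r+1] = -3w[r] + 8 = -3·(2t) + 8 = 2(-3t + 4), so 2 | w[r+1].
Hence 2 | w[m] for every m ≥ 1, by induction.

2 | w[m]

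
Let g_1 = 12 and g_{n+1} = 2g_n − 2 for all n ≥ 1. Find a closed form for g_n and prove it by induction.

Claim: g_n = 5·2^n + 2.

Base case: g_1 = 12, and 5·2^1 + 2 = 10 + 2 = 12.
Assume g_m = 5·2^m + 2 for some m ≥ 1.
Then g_{m+1} = 2g_m − 2 = 2·(5·2^m + 2) − 2 = 10·2^m + 4 − 2 = 5·2^{m+1} + 2.
So the formula holds for m+1, and by induction g_n = 5·2^n + 2 for all n ≥ 1.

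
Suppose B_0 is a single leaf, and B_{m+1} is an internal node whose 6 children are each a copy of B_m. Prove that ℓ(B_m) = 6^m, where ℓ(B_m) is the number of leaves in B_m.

Base case: ℓ(B_0) = 1, and 6^0 = 1.
Assume ℓ(B_k) = 6^k.
Then ℓ(B_{k+1}) = 6·ℓ(B_k) = 6·6^k = 6^{k+1}.
Hence ℓ(B_m) = 6^m for every m ≥ 0, by induction.

ℓ(B_m) = 6^m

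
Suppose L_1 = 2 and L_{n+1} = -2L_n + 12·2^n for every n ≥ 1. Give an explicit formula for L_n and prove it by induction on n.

Claim: L_n = 2·(-2)^n + 3·2^n.

Base case: L_1 = 2, and 2·(-2)^1 + 3·2^1 = -4 + 6 = 2.
Assume L_j = 2·(-2)^j + 3·2^j for some j ≥ 1.
Then L_{j+1} = -2L_j + 12·2^j = -2·(2·(-2)^j + 3·2^j) + 12·2^j = 2·(-2)^{j+1} − 6·2^j + 12·2^j = 2·(-2)^{j+1} + 6·2^j = 2·(-2)^{j+1} + 3·2^{j+1}.
This completes the inductive step, so L_n = 2·(-2)^n + 3·2^n for all n ≥ 1.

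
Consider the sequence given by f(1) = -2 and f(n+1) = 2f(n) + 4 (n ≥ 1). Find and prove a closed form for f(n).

Claim: f(n) = 2^n − 4.

Base case: f(1) = -2, and 2^1 − 4 = 2 − 4 = -2.
Assume f(j) = 2^j − 4 for some j ≥ 1.
Then f(j+1) = 2f(j) + 4 = 2·(2^j − 4) + 4 = 2^{j+1} − 8 + 4 = 2^{j+1} − 4.
Hence f(n) = 2^n − 4 for every n ≥ 1, by induction.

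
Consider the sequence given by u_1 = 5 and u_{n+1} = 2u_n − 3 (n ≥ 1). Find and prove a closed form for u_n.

Claim: u_n = 2^n + 3.

Base case: u_1 = 5, and 2^1 + 3 = 2 + 3 = 5.
Assume u_m = 2^m + 3 for some m ≥ 1.
Then u_{m+1} = 2u_m − 3 = 2·(2^m + 3) − 3 = 2^{m+1} + 6 − 3 = 2^{m+1} + 3.
By induction, u_n = 2^n + 3 for all n ≥ 1.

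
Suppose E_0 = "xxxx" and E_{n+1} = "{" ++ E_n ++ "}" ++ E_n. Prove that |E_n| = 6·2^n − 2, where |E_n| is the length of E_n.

Base case: |E_0| = 4, and 6·2^0 − 2 = 4.
Assume |E_k| = 6·2^k − 2.
Then |E_{k+1}| = 1 + |E_k| + 1 + |E_k| = 2|E_k| + 2 = 2(6·2^k − 2) + 2 = 6·2^{k+1} − 4 + 2 = 6·2^{k+1} − 2.
So the formula holds for k+1, and by induction |E_n| = 6·2^n − 2 for all n ≥ 0.

|E_n| = 6·2^n − 2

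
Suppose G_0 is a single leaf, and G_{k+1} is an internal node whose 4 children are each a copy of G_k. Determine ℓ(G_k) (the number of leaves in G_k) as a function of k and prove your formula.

Claim: ℓ(G_k) = 4^k.

Base case: ℓ(G_0) = 1, and 4^0 = 1.
Assume ℓ(G_r) = 4^r.
Then ℓ(G_{r+1}) = 4·ℓ(G_r) = 4·4^r = 4^{r+1}.
This completes the inductive step, so ℓ(G_k) = 4^k for all k ≥ 0.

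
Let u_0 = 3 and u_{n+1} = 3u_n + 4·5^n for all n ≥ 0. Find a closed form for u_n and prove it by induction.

Claim: u_n = 3^n + 2·5^n.

Base case: u_0 = 3, and 3^0 + 2·5^0 = 1 + 2 = 3.
Assume u_j = 3^j + 2·5^j for some j ≥ 0.
Then u_{j+1} = 3u_j + 4·5^j = 3·(3^j + 2·5^j) + 4·5^j = 3^{j+1} + 6·5^j + 4·5^j = 3^{j+1} + 10·5^j = 3^{j+1} + 2·5^{j+1}.
So the formula holds for j+1, and by induction u_n = 3^n + 2·5^n for all n ≥ 0.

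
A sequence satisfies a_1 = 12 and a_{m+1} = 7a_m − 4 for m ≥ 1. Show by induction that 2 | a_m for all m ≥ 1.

Base case: a_1 = 12 = 2·6, so 2 | a_1.
Assume 2 | a_k, so a_k = 2t for some integer t.
Then a_{k+1} = 7a_k − 4 = 7·(2t) − 4 = 2(7t − 2), so 2 | a_{k+1}.
Hence 2 | a_m for every m ≥ 1, by induction.

2 | a_m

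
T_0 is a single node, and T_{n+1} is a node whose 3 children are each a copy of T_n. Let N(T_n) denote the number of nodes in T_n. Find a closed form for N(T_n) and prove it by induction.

Claim: N(T_n) = (3^{n+1} − 1)/2.

Base case: N(T_0) = 1, and (3^{0+1} − 1)/2 = 1.
Assume N(T_k) = (3^{k+1} − 1)/2.
Then N(T_{k+1}) = 1 + 3N(T_k) = 1 + 3·(3^{k+1} − 1)/2 = 1 + (3^{k+2} − 3)/2 = (2 + 3^{k+2} − 3)/2 = (3^{k+2} − 1)/2.
By induction, N(T_n) = (3^{n+1} − 1)/2 for all n ≥ 0.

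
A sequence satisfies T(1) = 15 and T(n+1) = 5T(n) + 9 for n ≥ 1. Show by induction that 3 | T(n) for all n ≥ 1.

Base case: T(1) = 15 = 3·5, so 3 | T(1).
Assume 3 | T(k), so T(k) = 3t for some integer t.
Then T(k+1) = 5T(k) + 9 = 5·(3t) + 9 = 3(5t + 3), so 3 | T(k+1).
So the property holds for k+1, and by induction 3 | T(n) for all n ≥ 1.

3 | T(n)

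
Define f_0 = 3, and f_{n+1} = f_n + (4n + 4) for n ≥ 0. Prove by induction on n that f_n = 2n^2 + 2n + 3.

Base case: f_0 = 3, and 2·0^2 + 2·0 + 3 = 3.
Assume f_m = 2m^2 + 2m + 3.
Then f_{m+1} = f_m + (4m + 4) = (2m^2 + 2m + 3) + (4m + 4) = 2m^2 + 6m + 7,
and 2·(m+1)^2 + 2·(m+1) + 3 = 2m^2 + 6m + 7.
Hence f_n = 2n^2 + 2n + 3 for every n ≥ 0, by induction.

f_n = 2n^2 + 2n + 3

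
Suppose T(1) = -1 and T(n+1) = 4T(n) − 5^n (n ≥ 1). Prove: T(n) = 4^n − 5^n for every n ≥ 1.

Base case: T(1) = -1, and 4^1 − 5^1 = 4 − 5 = -1.
Assume T(r) = 4^r − 5^r for some r ≥ 1.
Then T(r+1) = 4T(r) − 5^r = 4·(4^r − 5^r) − 5^r = 4^{r+1} − 4·5^r − 5^r = 4^{r+1} − 5·5^r = 4^{r+1} − 5^{r+1}.
So the formula holds for r+1, and by induction T(n) = 4^n − 5^n for all n ≥ 1.

T(n) = 4^n − 5^n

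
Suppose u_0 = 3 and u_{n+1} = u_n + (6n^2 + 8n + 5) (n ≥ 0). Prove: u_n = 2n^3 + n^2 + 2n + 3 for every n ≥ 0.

Base case: u_0 = 3, and 2·0^3 + 0^2 + 2·0 + 3 = 3.
Assume u_j = 2j^3 + j^2 + 2j + 3.
Then u_{j+1} = u_j + (6j^2 + 8j + 5) = (2j^3 + j^2 + 2j + 3) + (6j^2 + 8j + 5) = 2j^3 + 7j^2 + 10j + 8,
and 2·(j+1)^3 + (j+1)^2 + 2·(j+1) + 3 = 2j^3 + 7j^2 + 10j + 8.
By induction, u_n = 2n^3 + n^2 + 2n + 3 for all n ≥ 0.

u_n = 2n^3 + n^2 + 2n + 3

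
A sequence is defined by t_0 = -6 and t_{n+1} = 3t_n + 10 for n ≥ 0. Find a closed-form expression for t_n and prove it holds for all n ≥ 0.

Claim: t_n = -3^n − 5.

Base case: t_0 = -6, and -3^0 − 5 = -1 − 5 = -6.
Assume t_m = -3^m − 5 for some m ≥ 0.
Then t_{m+1} = 3t_m + 10 = 3·(-3^m − 5) + 10 = -3^{m+1} − 15 + 10 = -3^{m+1} − 5.
Hence t_n = -3^n − 5 for every n ≥ 0, by induction.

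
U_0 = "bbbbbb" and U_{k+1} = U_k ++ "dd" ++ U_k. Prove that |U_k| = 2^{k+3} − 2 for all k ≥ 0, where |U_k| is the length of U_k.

Base case: |U_0| = 6, and 2^{0+3} − 2 = 6.
Assume |U_m| = 2^{m+3} − 2.
Then |U_{m+1}| = |U_m| + 2 + |U_m| = 2|U_m| + 2 = 2(2^{m+3} − 2) + 2 = 2^{m+1+3} − 4 + 2 = 2^{m+1+3} − 2.
So the formula holds for m+1, and by induction |U_k| = 2^{k+3} − 2 for all k ≥ 0.

|U_k| = 2^{k+3} − 2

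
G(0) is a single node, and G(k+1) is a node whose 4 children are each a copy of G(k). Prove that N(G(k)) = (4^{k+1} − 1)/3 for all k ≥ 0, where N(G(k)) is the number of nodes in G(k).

Base case: N(G(0)) = 1, and (4^{0+1} − 1)/3 = 1.
Assume N(G(r)) = (4^{r+1} − 1)/3.
Then N(G(r+1)) = 1 + 4N(G(r)) = 1 + 4·(4^{r+1} − 1)/3 = 1 + (4^{r+2} − 4)/3 = (3 + 4^{r+2} − 4)/3 = (4^{r+2} − 1)/3.
By induction, N(G(k)) = (4^{k+1} − 1)/3 for all k ≥ 0.

N(G(k)) = (4^{k+1} − 1)/3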